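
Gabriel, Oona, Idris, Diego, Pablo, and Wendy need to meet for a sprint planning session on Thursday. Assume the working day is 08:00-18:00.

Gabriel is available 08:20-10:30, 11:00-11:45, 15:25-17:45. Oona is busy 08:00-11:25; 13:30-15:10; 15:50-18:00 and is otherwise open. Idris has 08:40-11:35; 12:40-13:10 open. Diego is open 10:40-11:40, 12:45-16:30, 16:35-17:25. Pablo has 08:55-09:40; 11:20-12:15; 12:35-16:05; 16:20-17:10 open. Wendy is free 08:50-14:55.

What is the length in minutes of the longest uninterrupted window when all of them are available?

10

Gabriel free: 08:20-10:30, 11:00-11:45, 15:25-17:45.
Oona free: 11:25-13:30, 15:10-15:50 (invert busy blocks within the working day).
Idris free: 08:40-11:35, 12:40-13:10.
Diego free: 10:40-11:40, 12:45-16:30, 16:35-17:25.
Pablo free: 08:55-09:40, 11:20-12:15, 12:35-16:05, 16:20-17:10.
Wendy free: 08:50-14:55.
Gabriel ∩ Oona: 11:25-11:45, 15:25-15:50.
Gabriel ∩ Oona ∩ Idris: 11:25-11:35.
Gabriel ∩ Oona ∩ Idris ∩ Diego: 11:25-11:35.
Gabriel ∩ Oona ∩ Idris ∩ Diego ∩ Pablo: 11:25-11:35.
Gabriel ∩ Oona ∩ Idris ∩ Diego ∩ Pablo ∩ Wendy: 11:25-11:35.
The longest is 11:25-11:35 at 10 minutes.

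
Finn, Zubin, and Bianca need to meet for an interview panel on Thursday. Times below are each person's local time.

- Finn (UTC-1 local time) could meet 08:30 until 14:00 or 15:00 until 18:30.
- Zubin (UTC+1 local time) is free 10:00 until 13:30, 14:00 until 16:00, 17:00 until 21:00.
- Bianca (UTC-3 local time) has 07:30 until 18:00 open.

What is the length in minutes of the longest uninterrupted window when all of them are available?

Finn in UTC: 09:30-15:00, 16:00-19:30 (add 1h to convert from UTC-1).
Zubin in UTC: 09:00-12:30, 13:00-15:00, 16:00-20:00 (subtract 1h to convert from UTC+1).
Bianca in UTC: 10:30-21:00 (add 3h to convert from UTC-3).
Finn ∩ Zubin: 09:30-12:30, 13:00-15:00, 16:00-19:30.
Finn ∩ Zubin ∩ Bianca: 10:30-12:30, 13:00-15:00, 16:00-19:30.
The longest is 16:00-19:30 at 210 minutes.

210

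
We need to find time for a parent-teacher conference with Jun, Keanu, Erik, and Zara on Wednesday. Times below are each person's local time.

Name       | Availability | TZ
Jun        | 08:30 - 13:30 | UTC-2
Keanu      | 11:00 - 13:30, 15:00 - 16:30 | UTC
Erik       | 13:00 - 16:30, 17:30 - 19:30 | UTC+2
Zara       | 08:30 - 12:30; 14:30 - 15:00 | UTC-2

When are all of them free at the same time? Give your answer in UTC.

11:00-13:30

Jun in UTC: 10:30-15:30 (add 2h to convert from UTC-2).
Keanu in UTC: 11:00-13:30, 15:00-16:30.
Erik in UTC: 11:00-14:30, 15:30-17:30 (subtract 2h to convert from UTC+2).
Zara in UTC: 10:30-14:30, 16:30-17:00 (add 2h to convert from UTC-2).
Jun ∩ Keanu: 11:00-13:30, 15:00-15:30.
Jun ∩ Keanu ∩ Erik: 11:00-13:30.
Jun ∩ Keanu ∩ Erik ∩ Zara: 11:00-13:30.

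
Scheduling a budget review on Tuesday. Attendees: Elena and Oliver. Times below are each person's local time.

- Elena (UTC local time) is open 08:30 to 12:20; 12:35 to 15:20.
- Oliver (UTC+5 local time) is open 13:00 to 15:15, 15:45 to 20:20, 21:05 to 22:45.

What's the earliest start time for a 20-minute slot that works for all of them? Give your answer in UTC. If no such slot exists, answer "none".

08:30

Elena in UTC: 08:30-12:20, 12:35-15:20.
Oliver in UTC: 08:00-10:15, 10:45-15:20, 16:05-17:45 (subtract 5h to convert from UTC+5).
Elena ∩ Oliver: 08:30-10:15, 10:45-12:20, 12:35-15:20.
The first common window of at least 20 minutes is 08:30-10:15, so the earliest start is 08:30.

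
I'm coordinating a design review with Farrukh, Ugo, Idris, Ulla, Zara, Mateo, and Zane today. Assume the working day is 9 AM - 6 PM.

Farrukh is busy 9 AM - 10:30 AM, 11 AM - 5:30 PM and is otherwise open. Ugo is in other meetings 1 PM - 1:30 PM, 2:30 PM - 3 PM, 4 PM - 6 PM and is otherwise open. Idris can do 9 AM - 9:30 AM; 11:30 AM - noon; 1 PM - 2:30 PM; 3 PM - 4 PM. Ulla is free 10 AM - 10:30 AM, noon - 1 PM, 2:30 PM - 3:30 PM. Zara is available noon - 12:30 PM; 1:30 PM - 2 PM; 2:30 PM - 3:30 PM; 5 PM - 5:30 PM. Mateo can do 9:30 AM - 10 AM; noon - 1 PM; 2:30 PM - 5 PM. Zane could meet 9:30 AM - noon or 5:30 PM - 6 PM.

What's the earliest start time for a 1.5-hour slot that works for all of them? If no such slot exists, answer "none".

none

Farrukh free: 10:30-11:00, 17:30-18:00 (invert busy blocks within the working day).
Ugo free: 09:00-13:00, 13:30-14:30, 15:00-16:00 (invert busy blocks within the working day).
Idris free: 09:00-09:30, 11:30-12:00, 13:00-14:30, 15:00-16:00.
Ulla free: 10:00-10:30, 12:00-13:00, 14:30-15:30.
Zara free: 12:00-12:30, 13:30-14:00, 14:30-15:30, 17:00-17:30.
Mateo free: 09:30-10:00, 12:00-13:00, 14:30-17:00.
Zane free: 09:30-12:00, 17:30-18:00.
Farrukh ∩ Ugo: 10:30-11:00.
Farrukh ∩ Ugo ∩ Idris: ∅.
Farrukh ∩ Ugo ∩ Idris ∩ Ulla: ∅.
Farrukh ∩ Ugo ∩ Idris ∩ Ulla ∩ Zara: ∅.
Farrukh ∩ Ugo ∩ Idris ∩ Ulla ∩ Zara ∩ Mateo: ∅.
Farrukh ∩ Ugo ∩ Idris ∩ Ulla ∩ Zara ∩ Mateo ∩ Zane: ∅.
There is no time when everyone is free.
No common window is at least 90 minutes long.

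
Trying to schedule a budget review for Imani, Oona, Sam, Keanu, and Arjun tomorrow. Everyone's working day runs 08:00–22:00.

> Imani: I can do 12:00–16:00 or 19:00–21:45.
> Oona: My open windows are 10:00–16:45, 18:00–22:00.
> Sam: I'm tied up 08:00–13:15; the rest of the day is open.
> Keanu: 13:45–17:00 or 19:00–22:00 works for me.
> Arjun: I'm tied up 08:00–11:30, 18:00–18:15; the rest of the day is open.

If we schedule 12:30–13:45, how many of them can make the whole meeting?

3

Imani free: 12:00-16:00, 19:00-21:45.
Oona free: 10:00-16:45, 18:00-22:00.
Sam free: 13:15-22:00 (invert busy blocks within the working day).
Keanu free: 13:45-17:00, 19:00-22:00.
Arjun free: 11:30-18:00, 18:15-22:00 (invert busy blocks within the working day).
Imani, Oona, and Arjun can make the full 12:30-13:45 slot — that's 3.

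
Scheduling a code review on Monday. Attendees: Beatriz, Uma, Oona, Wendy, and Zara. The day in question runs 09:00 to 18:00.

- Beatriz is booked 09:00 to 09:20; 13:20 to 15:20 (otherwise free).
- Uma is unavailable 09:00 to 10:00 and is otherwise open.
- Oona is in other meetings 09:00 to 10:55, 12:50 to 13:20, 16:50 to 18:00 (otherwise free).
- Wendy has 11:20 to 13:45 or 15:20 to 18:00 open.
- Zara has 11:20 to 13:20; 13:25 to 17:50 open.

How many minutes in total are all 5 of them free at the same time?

180

Beatriz free: 09:20-13:20, 15:20-18:00 (invert busy blocks within the working day).
Uma free: 10:00-18:00 (invert busy blocks within the working day).
Oona free: 10:55-12:50, 13:20-16:50 (invert busy blocks within the working day).
Wendy free: 11:20-13:45, 15:20-18:00.
Zara free: 11:20-13:20, 13:25-17:50.
Beatriz ∩ Uma: 10:00-13:20, 15:20-18:00.
Beatriz ∩ Uma ∩ Oona: 10:55-12:50, 15:20-16:50.
Beatriz ∩ Uma ∩ Oona ∩ Wendy: 11:20-12:50, 15:20-16:50.
Beatriz ∩ Uma ∩ Oona ∩ Wendy ∩ Zara: 11:20-12:50, 15:20-16:50.
Summing the common windows: 90 + 90 = 180 minutes.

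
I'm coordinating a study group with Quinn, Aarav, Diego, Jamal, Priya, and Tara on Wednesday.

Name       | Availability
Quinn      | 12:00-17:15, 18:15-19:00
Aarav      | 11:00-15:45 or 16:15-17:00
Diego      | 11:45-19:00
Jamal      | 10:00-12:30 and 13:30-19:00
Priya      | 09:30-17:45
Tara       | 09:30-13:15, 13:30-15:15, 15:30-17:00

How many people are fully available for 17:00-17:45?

Diego, Jamal, and Priya can make the full 17:00-17:45 slot — that's 3.

3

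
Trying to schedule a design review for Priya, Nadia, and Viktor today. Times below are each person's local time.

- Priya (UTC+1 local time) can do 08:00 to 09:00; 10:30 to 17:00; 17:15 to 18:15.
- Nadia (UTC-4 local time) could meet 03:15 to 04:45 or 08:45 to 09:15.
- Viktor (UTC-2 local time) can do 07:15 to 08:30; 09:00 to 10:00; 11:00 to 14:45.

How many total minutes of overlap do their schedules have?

Priya in UTC: 07:00-08:00, 09:30-16:00, 16:15-17:15 (subtract 1h to convert from UTC+1).
Nadia in UTC: 07:15-08:45, 12:45-13:15 (add 4h to convert from UTC-4).
Viktor in UTC: 09:15-10:30, 11:00-12:00, 13:00-16:45 (add 2h to convert from UTC-2).
Priya ∩ Nadia: 07:15-08:00, 12:45-13:15.
Priya ∩ Nadia ∩ Viktor: 13:00-13:15.
Those are the intersection windows.
That's a single block of 15 minutes.

15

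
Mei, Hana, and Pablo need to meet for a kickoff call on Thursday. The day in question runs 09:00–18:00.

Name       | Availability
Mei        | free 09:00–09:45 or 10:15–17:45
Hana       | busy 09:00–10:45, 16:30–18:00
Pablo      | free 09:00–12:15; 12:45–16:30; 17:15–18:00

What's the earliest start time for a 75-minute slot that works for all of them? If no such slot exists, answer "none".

Mei free: 09:00-09:45, 10:15-17:45.
Hana free: 10:45-16:30 (invert busy blocks within the working day).
Pablo free: 09:00-12:15, 12:45-16:30, 17:15-18:00.
Mei ∩ Hana: 10:45-16:30.
Mei ∩ Hana ∩ Pablo: 10:45-12:15, 12:45-16:30.
So the common availability across everyone is 10:45-12:15, 12:45-16:30.
The first common window of at least 75 minutes is 10:45-12:15, so the earliest start is 10:45.

10:45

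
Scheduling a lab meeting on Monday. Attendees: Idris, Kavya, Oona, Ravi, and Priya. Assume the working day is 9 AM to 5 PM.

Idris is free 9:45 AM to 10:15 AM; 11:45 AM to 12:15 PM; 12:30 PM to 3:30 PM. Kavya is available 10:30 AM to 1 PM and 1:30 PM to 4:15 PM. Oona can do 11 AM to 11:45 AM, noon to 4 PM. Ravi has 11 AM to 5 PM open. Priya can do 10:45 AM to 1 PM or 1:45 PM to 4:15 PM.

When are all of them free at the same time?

12:00-12:15, 12:30-13:00, 13:45-15:30

Idris ∩ Kavya: 11:45-12:15, 12:30-13:00, 13:30-15:30.
Idris ∩ Kavya ∩ Oona: 12:00-12:15, 12:30-13:00, 13:30-15:30.
Idris ∩ Kavya ∩ Oona ∩ Ravi: 12:00-12:15, 12:30-13:00, 13:30-15:30.
Idris ∩ Kavya ∩ Oona ∩ Ravi ∩ Priya: 12:00-12:15, 12:30-13:00, 13:45-15:30.
So the common availability across everyone is 12:00-12:15, 12:30-13:00, 13:45-15:30.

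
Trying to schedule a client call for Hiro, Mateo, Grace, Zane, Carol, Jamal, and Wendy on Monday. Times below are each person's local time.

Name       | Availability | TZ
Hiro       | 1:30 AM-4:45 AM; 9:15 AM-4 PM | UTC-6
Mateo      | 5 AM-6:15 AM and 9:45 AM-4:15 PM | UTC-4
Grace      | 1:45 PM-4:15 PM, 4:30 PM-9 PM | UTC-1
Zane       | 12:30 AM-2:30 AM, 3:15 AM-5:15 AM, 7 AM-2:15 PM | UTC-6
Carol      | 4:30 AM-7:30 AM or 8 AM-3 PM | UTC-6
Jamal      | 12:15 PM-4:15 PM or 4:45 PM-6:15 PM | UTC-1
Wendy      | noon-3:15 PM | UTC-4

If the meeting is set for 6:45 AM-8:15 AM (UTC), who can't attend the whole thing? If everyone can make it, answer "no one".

Carol, Grace, Hiro, Jamal, Mateo, Wendy

Hiro in UTC: 07:30-10:45, 15:15-22:00 (add 6h to convert from UTC-6).
Mateo in UTC: 09:00-10:15, 13:45-20:15 (add 4h to convert from UTC-4).
Grace in UTC: 14:45-17:15, 17:30-22:00 (add 1h to convert from UTC-1).
Zane in UTC: 06:30-08:30, 09:15-11:15, 13:00-20:15 (add 6h to convert from UTC-6).
Carol in UTC: 10:30-13:30, 14:00-21:00 (add 6h to convert from UTC-6).
Jamal in UTC: 13:15-17:15, 17:45-19:15 (add 1h to convert from UTC-1).
Wendy in UTC: 16:00-19:15 (add 4h to convert from UTC-4).
Hiro: not fully free for 06:45-08:15. Mateo: not fully free for 06:45-08:15. Grace: not fully free for 06:45-08:15. Zane: free for 06:45-08:15. Carol: not fully free for 06:45-08:15. Jamal: not fully free for 06:45-08:15. Wendy: not fully free for 06:45-08:15.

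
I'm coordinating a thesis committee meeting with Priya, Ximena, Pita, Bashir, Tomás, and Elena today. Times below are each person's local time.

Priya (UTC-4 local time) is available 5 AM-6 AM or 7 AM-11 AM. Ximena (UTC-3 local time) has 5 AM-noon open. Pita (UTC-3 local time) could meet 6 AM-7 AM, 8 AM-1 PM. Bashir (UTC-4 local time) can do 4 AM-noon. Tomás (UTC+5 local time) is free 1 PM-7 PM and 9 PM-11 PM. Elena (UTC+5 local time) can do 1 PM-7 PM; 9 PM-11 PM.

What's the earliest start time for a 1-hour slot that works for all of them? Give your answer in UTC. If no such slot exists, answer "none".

09:00

Priya in UTC: 09:00-10:00, 11:00-15:00 (add 4h to convert from UTC-4).
Ximena in UTC: 08:00-15:00 (add 3h to convert from UTC-3).
Pita in UTC: 09:00-10:00, 11:00-16:00 (add 3h to convert from UTC-3).
Bashir in UTC: 08:00-16:00 (add 4h to convert from UTC-4).
Tomás in UTC: 08:00-14:00, 16:00-18:00 (subtract 5h to convert from UTC+5).
Elena in UTC: 08:00-14:00, 16:00-18:00 (subtract 5h to convert from UTC+5).
Priya ∩ Ximena: 09:00-10:00, 11:00-15:00.
Priya ∩ Ximena ∩ Pita: 09:00-10:00, 11:00-15:00.
Priya ∩ Ximena ∩ Pita ∩ Bashir: 09:00-10:00, 11:00-15:00.
Priya ∩ Ximena ∩ Pita ∩ Bashir ∩ Tomás: 09:00-10:00, 11:00-14:00.
Priya ∩ Ximena ∩ Pita ∩ Bashir ∩ Tomás ∩ Elena: 09:00-10:00, 11:00-14:00.
The first common window of at least 60 minutes is 09:00-10:00, so the earliest start is 09:00.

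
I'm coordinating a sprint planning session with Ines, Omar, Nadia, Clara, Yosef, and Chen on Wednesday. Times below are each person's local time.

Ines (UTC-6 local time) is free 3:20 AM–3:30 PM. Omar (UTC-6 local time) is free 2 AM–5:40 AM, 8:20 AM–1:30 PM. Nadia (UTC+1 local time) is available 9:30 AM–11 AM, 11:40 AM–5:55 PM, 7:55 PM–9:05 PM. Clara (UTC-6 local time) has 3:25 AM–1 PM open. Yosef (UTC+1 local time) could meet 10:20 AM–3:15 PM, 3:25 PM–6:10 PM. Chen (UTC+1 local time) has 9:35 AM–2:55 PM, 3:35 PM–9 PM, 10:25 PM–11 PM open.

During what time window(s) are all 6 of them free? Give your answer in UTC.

Ines in UTC: 09:20-21:30 (add 6h to convert from UTC-6).
Omar in UTC: 08:00-11:40, 14:20-19:30 (add 6h to convert from UTC-6).
Nadia in UTC: 08:30-10:00, 10:40-16:55, 18:55-20:05 (subtract 1h to convert from UTC+1).
Clara in UTC: 09:25-19:00 (add 6h to convert from UTC-6).
Yosef in UTC: 09:20-14:15, 14:25-17:10 (subtract 1h to convert from UTC+1).
Chen in UTC: 08:35-13:55, 14:35-20:00, 21:25-22:00 (subtract 1h to convert from UTC+1).
Ines ∩ Omar: 09:20-11:40, 14:20-19:30.
Ines ∩ Omar ∩ Nadia: 09:20-10:00, 10:40-11:40, 14:20-16:55, 18:55-19:30.
Ines ∩ Omar ∩ Nadia ∩ Clara: 09:25-10:00, 10:40-11:40, 14:20-16:55, 18:55-19:00.
Ines ∩ Omar ∩ Nadia ∩ Clara ∩ Yosef: 09:25-10:00, 10:40-11:40, 14:25-16:55.
Ines ∩ Omar ∩ Nadia ∩ Clara ∩ Yosef ∩ Chen: 09:25-10:00, 10:40-11:40, 14:35-16:55.

09:25-10:00, 10:40-11:40, 14:35-16:55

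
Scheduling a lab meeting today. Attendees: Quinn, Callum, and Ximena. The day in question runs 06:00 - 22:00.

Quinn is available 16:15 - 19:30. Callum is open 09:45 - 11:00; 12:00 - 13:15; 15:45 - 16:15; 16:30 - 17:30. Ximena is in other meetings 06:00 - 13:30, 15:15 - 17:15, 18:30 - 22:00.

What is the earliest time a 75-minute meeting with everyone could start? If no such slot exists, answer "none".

none

Quinn free: 16:15-19:30.
Callum free: 09:45-11:00, 12:00-13:15, 15:45-16:15, 16:30-17:30.
Ximena free: 13:30-15:15, 17:15-18:30 (invert busy blocks within the working day).
Quinn ∩ Callum: 16:30-17:30.
Quinn ∩ Callum ∩ Ximena: 17:15-17:30.
No common window is at least 75 minutes long.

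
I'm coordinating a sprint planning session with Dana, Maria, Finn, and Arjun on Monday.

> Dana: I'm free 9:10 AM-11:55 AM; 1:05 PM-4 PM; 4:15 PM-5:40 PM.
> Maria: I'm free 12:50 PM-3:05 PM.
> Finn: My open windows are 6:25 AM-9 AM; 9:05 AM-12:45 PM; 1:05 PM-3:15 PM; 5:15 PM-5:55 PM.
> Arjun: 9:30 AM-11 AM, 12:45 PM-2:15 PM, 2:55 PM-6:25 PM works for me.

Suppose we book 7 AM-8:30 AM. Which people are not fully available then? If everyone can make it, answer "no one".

Dana: not fully free for 07:00-08:30. Maria: not fully free for 07:00-08:30. Finn: free for 07:00-08:30. Arjun: not fully free for 07:00-08:30.

Arjun, Dana, Maria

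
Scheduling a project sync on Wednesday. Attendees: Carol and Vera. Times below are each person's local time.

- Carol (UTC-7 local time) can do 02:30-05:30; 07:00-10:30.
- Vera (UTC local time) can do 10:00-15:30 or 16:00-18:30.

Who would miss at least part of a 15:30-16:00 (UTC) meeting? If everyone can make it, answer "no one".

Carol in UTC: 09:30-12:30, 14:00-17:30 (add 7h to convert from UTC-7).
Vera in UTC: 10:00-15:30, 16:00-18:30.
Carol: free for 15:30-16:00. Vera: not fully free for 15:30-16:00.

Vera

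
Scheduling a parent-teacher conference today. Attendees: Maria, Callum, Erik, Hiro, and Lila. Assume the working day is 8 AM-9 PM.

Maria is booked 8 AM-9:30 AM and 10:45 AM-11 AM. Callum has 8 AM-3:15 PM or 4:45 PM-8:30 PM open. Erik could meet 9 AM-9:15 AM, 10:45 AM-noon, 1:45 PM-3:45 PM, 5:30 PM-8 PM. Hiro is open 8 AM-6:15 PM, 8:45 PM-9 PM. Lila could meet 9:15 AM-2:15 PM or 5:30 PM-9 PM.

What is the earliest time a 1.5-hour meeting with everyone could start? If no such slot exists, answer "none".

none

Maria free: 09:30-10:45, 11:00-21:00 (invert busy blocks within the working day).
Callum free: 08:00-15:15, 16:45-20:30.
Erik free: 09:00-09:15, 10:45-12:00, 13:45-15:45, 17:30-20:00.
Hiro free: 08:00-18:15, 20:45-21:00.
Lila free: 09:15-14:15, 17:30-21:00.
Maria ∩ Callum: 09:30-10:45, 11:00-15:15, 16:45-20:30.
Maria ∩ Callum ∩ Erik: 11:00-12:00, 13:45-15:15, 17:30-20:00.
Maria ∩ Callum ∩ Erik ∩ Hiro: 11:00-12:00, 13:45-15:15, 17:30-18:15.
Maria ∩ Callum ∩ Erik ∩ Hiro ∩ Lila: 11:00-12:00, 13:45-14:15, 17:30-18:15.
No common window is at least 90 minutes long.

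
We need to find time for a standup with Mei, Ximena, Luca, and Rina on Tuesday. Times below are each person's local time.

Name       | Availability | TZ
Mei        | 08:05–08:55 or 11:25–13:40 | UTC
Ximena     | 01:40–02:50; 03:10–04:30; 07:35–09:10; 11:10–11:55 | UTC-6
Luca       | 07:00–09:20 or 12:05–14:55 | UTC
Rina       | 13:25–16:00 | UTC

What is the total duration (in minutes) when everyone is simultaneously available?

5

Mei in UTC: 08:05-08:55, 11:25-13:40.
Ximena in UTC: 07:40-08:50, 09:10-10:30, 13:35-15:10, 17:10-17:55 (add 6h to convert from UTC-6).
Luca in UTC: 07:00-09:20, 12:05-14:55.
Rina in UTC: 13:25-16:00.
Mei ∩ Ximena: 08:05-08:50, 13:35-13:40.
Mei ∩ Ximena ∩ Luca: 08:05-08:50, 13:35-13:40.
Mei ∩ Ximena ∩ Luca ∩ Rina: 13:35-13:40.
Those are the intersection windows.
That's a single block of 5 minutes.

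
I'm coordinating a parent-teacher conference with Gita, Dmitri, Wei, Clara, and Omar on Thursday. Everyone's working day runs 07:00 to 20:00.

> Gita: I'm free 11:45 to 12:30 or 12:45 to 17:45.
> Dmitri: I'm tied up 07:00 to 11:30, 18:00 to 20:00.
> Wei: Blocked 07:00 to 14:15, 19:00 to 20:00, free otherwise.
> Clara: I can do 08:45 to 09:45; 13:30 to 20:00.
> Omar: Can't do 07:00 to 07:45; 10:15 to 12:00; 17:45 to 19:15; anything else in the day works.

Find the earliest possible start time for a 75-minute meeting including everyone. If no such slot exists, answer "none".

14:15

Gita free: 11:45-12:30, 12:45-17:45.
Dmitri free: 11:30-18:00 (invert busy blocks within the working day).
Wei free: 14:15-19:00 (invert busy blocks within the working day).
Clara free: 08:45-09:45, 13:30-20:00.
Omar free: 07:45-10:15, 12:00-17:45, 19:15-20:00 (invert busy blocks within the working day).
Gita ∩ Dmitri: 11:45-12:30, 12:45-17:45.
Gita ∩ Dmitri ∩ Wei: 14:15-17:45.
Gita ∩ Dmitri ∩ Wei ∩ Clara: 14:15-17:45.
Gita ∩ Dmitri ∩ Wei ∩ Clara ∩ Omar: 14:15-17:45.
The first common window of at least 75 minutes is 14:15-17:45, so the earliest start is 14:15.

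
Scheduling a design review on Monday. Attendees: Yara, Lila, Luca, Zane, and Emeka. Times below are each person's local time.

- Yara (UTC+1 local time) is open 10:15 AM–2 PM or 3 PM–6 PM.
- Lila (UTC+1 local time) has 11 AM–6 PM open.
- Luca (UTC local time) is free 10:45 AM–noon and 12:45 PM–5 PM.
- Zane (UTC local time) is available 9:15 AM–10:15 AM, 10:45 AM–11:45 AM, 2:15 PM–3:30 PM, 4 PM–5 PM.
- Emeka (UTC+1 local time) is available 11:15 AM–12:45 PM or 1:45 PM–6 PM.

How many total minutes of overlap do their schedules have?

Yara in UTC: 09:15-13:00, 14:00-17:00 (subtract 1h to convert from UTC+1).
Lila in UTC: 10:00-17:00 (subtract 1h to convert from UTC+1).
Luca in UTC: 10:45-12:00, 12:45-17:00.
Zane in UTC: 09:15-10:15, 10:45-11:45, 14:15-15:30, 16:00-17:00.
Emeka in UTC: 10:15-11:45, 12:45-17:00 (subtract 1h to convert from UTC+1).
Yara ∩ Lila: 10:00-13:00, 14:00-17:00.
Yara ∩ Lila ∩ Luca: 10:45-12:00, 12:45-13:00, 14:00-17:00.
Yara ∩ Lila ∩ Luca ∩ Zane: 10:45-11:45, 14:15-15:30, 16:00-17:00.
Yara ∩ Lila ∩ Luca ∩ Zane ∩ Emeka: 10:45-11:45, 14:15-15:30, 16:00-17:00.
Summing the common windows: 60 + 75 + 60 = 195 minutes.

195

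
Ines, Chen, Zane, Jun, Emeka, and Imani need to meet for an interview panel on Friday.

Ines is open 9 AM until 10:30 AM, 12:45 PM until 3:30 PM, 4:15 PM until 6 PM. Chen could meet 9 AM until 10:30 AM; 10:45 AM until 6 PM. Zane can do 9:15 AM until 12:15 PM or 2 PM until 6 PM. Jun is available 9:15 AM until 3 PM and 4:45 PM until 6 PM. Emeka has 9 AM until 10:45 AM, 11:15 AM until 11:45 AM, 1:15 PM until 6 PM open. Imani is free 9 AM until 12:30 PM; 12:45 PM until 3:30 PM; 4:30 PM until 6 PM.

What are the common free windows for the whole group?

09:15-10:30, 14:00-15:00, 16:45-18:00

Ines ∩ Chen: 09:00-10:30, 12:45-15:30, 16:15-18:00.
Ines ∩ Chen ∩ Zane: 09:15-10:30, 14:00-15:30, 16:15-18:00.
Ines ∩ Chen ∩ Zane ∩ Jun: 09:15-10:30, 14:00-15:00, 16:45-18:00.
Ines ∩ Chen ∩ Zane ∩ Jun ∩ Emeka: 09:15-10:30, 14:00-15:00, 16:45-18:00.
Ines ∩ Chen ∩ Zane ∩ Jun ∩ Emeka ∩ Imani: 09:15-10:30, 14:00-15:00, 16:45-18:00.
Those are the intersection windows.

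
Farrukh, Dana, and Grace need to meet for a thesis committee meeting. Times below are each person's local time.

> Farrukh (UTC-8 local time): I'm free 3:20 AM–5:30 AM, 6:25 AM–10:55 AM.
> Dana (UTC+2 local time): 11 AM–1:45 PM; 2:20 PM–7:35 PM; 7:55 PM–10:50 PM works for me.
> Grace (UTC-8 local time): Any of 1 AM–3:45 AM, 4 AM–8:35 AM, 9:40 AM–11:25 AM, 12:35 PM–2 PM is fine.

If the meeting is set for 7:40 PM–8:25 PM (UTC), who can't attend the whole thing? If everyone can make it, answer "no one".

Farrukh, Grace

Farrukh in UTC: 11:20-13:30, 14:25-18:55 (add 8h to convert from UTC-8).
Dana in UTC: 09:00-11:45, 12:20-17:35, 17:55-20:50 (subtract 2h to convert from UTC+2).
Grace in UTC: 09:00-11:45, 12:00-16:35, 17:40-19:25, 20:35-22:00 (add 8h to convert from UTC-8).
Farrukh: not fully free for 19:40-20:25. Dana: free for 19:40-20:25. Grace: not fully free for 19:40-20:25.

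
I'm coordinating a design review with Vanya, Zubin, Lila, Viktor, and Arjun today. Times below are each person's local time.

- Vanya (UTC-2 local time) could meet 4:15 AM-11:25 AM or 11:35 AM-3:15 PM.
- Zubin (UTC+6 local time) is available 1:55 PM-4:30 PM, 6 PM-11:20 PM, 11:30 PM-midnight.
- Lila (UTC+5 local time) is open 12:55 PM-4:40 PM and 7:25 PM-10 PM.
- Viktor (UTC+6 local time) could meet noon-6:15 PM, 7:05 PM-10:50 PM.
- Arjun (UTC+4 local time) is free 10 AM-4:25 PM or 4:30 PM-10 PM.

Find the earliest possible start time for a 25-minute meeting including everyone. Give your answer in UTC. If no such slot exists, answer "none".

07:55

Vanya in UTC: 06:15-13:25, 13:35-17:15 (add 2h to convert from UTC-2).
Zubin in UTC: 07:55-10:30, 12:00-17:20, 17:30-18:00 (subtract 6h to convert from UTC+6).
Lila in UTC: 07:55-11:40, 14:25-17:00 (subtract 5h to convert from UTC+5).
Viktor in UTC: 06:00-12:15, 13:05-16:50 (subtract 6h to convert from UTC+6).
Arjun in UTC: 06:00-12:25, 12:30-18:00 (subtract 4h to convert from UTC+4).
Vanya ∩ Zubin: 07:55-10:30, 12:00-13:25, 13:35-17:15.
Vanya ∩ Zubin ∩ Lila: 07:55-10:30, 14:25-17:00.
Vanya ∩ Zubin ∩ Lila ∩ Viktor: 07:55-10:30, 14:25-16:50.
Vanya ∩ Zubin ∩ Lila ∩ Viktor ∩ Arjun: 07:55-10:30, 14:25-16:50.
The first common window of at least 25 minutes is 07:55-10:30, so the earliest start is 07:55.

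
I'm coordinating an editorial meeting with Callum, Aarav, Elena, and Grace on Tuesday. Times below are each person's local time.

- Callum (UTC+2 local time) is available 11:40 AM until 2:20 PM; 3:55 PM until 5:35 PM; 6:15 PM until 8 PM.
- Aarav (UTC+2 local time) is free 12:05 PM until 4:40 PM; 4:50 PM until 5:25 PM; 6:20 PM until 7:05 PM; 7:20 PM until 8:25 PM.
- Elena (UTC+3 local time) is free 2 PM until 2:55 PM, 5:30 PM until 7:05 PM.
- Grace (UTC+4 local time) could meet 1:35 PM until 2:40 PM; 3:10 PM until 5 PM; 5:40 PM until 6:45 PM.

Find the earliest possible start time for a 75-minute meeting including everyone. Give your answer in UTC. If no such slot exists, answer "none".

none

Callum in UTC: 09:40-12:20, 13:55-15:35, 16:15-18:00 (subtract 2h to convert from UTC+2).
Aarav in UTC: 10:05-14:40, 14:50-15:25, 16:20-17:05, 17:20-18:25 (subtract 2h to convert from UTC+2).
Elena in UTC: 11:00-11:55, 14:30-16:05 (subtract 3h to convert from UTC+3).
Grace in UTC: 09:35-10:40, 11:10-13:00, 13:40-14:45 (subtract 4h to convert from UTC+4).
Callum ∩ Aarav: 10:05-12:20, 13:55-14:40, 14:50-15:25, 16:20-17:05, 17:20-18:00.
Callum ∩ Aarav ∩ Elena: 11:00-11:55, 14:30-14:40, 14:50-15:25.
Callum ∩ Aarav ∩ Elena ∩ Grace: 11:10-11:55, 14:30-14:40.
So the common availability across everyone is 11:10-11:55, 14:30-14:40.
No common window is at least 75 minutes long.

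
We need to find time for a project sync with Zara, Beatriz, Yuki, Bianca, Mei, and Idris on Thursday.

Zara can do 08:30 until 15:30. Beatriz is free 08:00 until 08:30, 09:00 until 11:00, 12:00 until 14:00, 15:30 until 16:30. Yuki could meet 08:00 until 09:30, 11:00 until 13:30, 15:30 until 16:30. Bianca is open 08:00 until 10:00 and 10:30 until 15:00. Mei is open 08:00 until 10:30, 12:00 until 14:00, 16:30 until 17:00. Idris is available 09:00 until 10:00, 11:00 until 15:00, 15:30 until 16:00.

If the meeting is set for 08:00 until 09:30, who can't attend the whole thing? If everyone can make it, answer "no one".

Zara: not fully free for 08:00-09:30. Beatriz: not fully free for 08:00-09:30. Yuki: free for 08:00-09:30. Bianca: free for 08:00-09:30. Mei: free for 08:00-09:30. Idris: not fully free for 08:00-09:30.

Beatriz, Idris, Zara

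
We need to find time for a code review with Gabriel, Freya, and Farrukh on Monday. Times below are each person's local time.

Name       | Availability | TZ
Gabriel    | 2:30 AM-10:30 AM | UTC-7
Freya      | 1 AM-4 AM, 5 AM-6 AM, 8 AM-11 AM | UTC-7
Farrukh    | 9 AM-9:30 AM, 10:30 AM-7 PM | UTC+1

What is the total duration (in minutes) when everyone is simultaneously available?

Gabriel in UTC: 09:30-17:30 (add 7h to convert from UTC-7).
Freya in UTC: 08:00-11:00, 12:00-13:00, 15:00-18:00 (add 7h to convert from UTC-7).
Farrukh in UTC: 08:00-08:30, 09:30-18:00 (subtract 1h to convert from UTC+1).
Gabriel ∩ Freya: 09:30-11:00, 12:00-13:00, 15:00-17:30.
Gabriel ∩ Freya ∩ Farrukh: 09:30-11:00, 12:00-13:00, 15:00-17:30.
Summing the common windows: 90 + 60 + 150 = 300 minutes.

300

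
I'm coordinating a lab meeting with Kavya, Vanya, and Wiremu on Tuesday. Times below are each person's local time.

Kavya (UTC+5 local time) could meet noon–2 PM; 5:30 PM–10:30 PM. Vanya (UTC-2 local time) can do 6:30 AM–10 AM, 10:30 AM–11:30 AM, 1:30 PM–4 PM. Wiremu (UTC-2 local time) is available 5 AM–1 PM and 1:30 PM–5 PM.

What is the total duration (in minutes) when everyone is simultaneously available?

Kavya in UTC: 07:00-09:00, 12:30-17:30 (subtract 5h to convert from UTC+5).
Vanya in UTC: 08:30-12:00, 12:30-13:30, 15:30-18:00 (add 2h to convert from UTC-2).
Wiremu in UTC: 07:00-15:00, 15:30-19:00 (add 2h to convert from UTC-2).
Kavya ∩ Vanya: 08:30-09:00, 12:30-13:30, 15:30-17:30.
Kavya ∩ Vanya ∩ Wiremu: 08:30-09:00, 12:30-13:30, 15:30-17:30.
So the common availability across everyone is 08:30-09:00, 12:30-13:30, 15:30-17:30.
Summing the common windows: 30 + 60 + 120 = 210 minutes.

210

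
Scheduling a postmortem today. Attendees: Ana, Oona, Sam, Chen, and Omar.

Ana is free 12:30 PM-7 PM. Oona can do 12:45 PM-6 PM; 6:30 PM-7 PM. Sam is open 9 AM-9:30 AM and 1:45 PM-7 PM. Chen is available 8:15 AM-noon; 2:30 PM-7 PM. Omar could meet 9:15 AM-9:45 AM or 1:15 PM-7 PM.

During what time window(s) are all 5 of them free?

Ana ∩ Oona: 12:45-18:00, 18:30-19:00.
Ana ∩ Oona ∩ Sam: 13:45-18:00, 18:30-19:00.
Ana ∩ Oona ∩ Sam ∩ Chen: 14:30-18:00, 18:30-19:00.
Ana ∩ Oona ∩ Sam ∩ Chen ∩ Omar: 14:30-18:00, 18:30-19:00.

14:30-18:00, 18:30-19:00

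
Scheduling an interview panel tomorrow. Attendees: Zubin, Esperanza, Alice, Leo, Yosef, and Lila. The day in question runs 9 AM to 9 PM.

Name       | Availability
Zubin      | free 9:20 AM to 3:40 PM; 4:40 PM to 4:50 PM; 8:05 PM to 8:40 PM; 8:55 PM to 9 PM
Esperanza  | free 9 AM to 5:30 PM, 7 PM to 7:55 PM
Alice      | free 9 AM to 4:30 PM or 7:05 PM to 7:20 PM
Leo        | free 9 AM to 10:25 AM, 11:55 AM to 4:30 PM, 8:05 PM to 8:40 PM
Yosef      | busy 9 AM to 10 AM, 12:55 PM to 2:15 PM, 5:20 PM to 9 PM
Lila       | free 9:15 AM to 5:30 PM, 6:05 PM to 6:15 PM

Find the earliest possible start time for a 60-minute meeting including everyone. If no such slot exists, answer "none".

11:55

Zubin free: 09:20-15:40, 16:40-16:50, 20:05-20:40, 20:55-21:00.
Esperanza free: 09:00-17:30, 19:00-19:55.
Alice free: 09:00-16:30, 19:05-19:20.
Leo free: 09:00-10:25, 11:55-16:30, 20:05-20:40.
Yosef free: 10:00-12:55, 14:15-17:20 (invert busy blocks within the working day).
Lila free: 09:15-17:30, 18:05-18:15.
Zubin ∩ Esperanza: 09:20-15:40, 16:40-16:50.
Zubin ∩ Esperanza ∩ Alice: 09:20-15:40.
Zubin ∩ Esperanza ∩ Alice ∩ Leo: 09:20-10:25, 11:55-15:40.
Zubin ∩ Esperanza ∩ Alice ∩ Leo ∩ Yosef: 10:00-10:25, 11:55-12:55, 14:15-15:40.
Zubin ∩ Esperanza ∩ Alice ∩ Leo ∩ Yosef ∩ Lila: 10:00-10:25, 11:55-12:55, 14:15-15:40.
Those are the intersection windows.
The first common window of at least 60 minutes is 11:55-12:55, so the earliest start is 11:55.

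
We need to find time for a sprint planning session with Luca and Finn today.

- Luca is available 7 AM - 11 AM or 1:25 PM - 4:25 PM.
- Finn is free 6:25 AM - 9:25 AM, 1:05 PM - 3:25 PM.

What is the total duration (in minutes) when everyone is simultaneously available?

Luca ∩ Finn: 07:00-09:25, 13:25-15:25.
Summing the common windows: 145 + 120 = 265 minutes.

265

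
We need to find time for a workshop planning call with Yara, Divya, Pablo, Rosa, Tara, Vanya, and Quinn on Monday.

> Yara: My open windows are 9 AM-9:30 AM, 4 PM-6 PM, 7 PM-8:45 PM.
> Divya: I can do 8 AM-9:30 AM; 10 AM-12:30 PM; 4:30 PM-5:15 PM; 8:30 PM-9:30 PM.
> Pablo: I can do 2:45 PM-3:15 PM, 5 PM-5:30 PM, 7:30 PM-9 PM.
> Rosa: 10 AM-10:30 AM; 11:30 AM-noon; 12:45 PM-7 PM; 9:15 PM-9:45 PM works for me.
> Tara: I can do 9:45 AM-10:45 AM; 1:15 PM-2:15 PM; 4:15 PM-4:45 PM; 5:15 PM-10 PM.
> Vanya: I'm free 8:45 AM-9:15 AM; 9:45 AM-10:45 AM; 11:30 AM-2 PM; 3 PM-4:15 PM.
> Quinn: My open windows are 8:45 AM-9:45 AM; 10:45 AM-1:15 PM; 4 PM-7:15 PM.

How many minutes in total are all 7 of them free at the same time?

Yara ∩ Divya: 09:00-09:30, 16:30-17:15, 20:30-20:45.
Yara ∩ Divya ∩ Pablo: 17:00-17:15, 20:30-20:45.
Yara ∩ Divya ∩ Pablo ∩ Rosa: 17:00-17:15.
Yara ∩ Divya ∩ Pablo ∩ Rosa ∩ Tara: ∅.
Yara ∩ Divya ∩ Pablo ∩ Rosa ∩ Tara ∩ Vanya: ∅.
Yara ∩ Divya ∩ Pablo ∩ Rosa ∩ Tara ∩ Vanya ∩ Quinn: ∅.
There is no time when everyone is free.
There is no common window, so the total is 0 minutes.

0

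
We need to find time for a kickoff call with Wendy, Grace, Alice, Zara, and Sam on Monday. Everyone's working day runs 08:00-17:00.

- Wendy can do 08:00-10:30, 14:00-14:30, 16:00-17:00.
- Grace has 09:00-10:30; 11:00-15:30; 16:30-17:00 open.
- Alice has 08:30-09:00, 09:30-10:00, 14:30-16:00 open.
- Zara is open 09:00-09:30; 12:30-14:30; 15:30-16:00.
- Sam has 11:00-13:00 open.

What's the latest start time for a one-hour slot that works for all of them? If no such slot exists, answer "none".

Wendy ∩ Grace: 09:00-10:30, 14:00-14:30, 16:30-17:00.
Wendy ∩ Grace ∩ Alice: 09:30-10:00.
Wendy ∩ Grace ∩ Alice ∩ Zara: ∅.
Wendy ∩ Grace ∩ Alice ∩ Zara ∩ Sam: ∅.
There is no time when everyone is free.
No common window is at least 60 minutes long.

none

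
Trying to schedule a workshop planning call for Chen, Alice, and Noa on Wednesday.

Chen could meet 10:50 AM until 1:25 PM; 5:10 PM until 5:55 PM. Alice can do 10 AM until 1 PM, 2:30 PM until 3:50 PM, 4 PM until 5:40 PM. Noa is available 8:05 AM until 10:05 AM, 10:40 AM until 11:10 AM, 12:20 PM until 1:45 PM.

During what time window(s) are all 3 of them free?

10:50-11:10, 12:20-13:00

Chen ∩ Alice: 10:50-13:00, 17:10-17:40.
Chen ∩ Alice ∩ Noa: 10:50-11:10, 12:20-13:00.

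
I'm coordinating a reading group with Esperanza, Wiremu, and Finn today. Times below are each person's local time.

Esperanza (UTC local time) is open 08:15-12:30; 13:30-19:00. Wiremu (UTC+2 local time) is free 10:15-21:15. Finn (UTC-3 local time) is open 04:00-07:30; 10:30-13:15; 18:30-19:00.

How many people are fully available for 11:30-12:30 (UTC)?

2

Esperanza in UTC: 08:15-12:30, 13:30-19:00.
Wiremu in UTC: 08:15-19:15 (subtract 2h to convert from UTC+2).
Finn in UTC: 07:00-10:30, 13:30-16:15, 21:30-22:00 (add 3h to convert from UTC-3).
Esperanza and Wiremu can make the full 11:30-12:30 slot — that's 2.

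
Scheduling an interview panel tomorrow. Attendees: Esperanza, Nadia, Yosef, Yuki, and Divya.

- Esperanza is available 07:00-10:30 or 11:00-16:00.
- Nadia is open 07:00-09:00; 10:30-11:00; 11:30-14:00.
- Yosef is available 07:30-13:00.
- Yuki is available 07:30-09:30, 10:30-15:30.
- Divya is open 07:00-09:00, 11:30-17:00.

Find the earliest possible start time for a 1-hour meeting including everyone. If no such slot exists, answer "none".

07:30

Esperanza ∩ Nadia: 07:00-09:00, 11:30-14:00.
Esperanza ∩ Nadia ∩ Yosef: 07:30-09:00, 11:30-13:00.
Esperanza ∩ Nadia ∩ Yosef ∩ Yuki: 07:30-09:00, 11:30-13:00.
Esperanza ∩ Nadia ∩ Yosef ∩ Yuki ∩ Divya: 07:30-09:00, 11:30-13:00.
The first common window of at least 60 minutes is 07:30-09:00, so the earliest start is 07:30.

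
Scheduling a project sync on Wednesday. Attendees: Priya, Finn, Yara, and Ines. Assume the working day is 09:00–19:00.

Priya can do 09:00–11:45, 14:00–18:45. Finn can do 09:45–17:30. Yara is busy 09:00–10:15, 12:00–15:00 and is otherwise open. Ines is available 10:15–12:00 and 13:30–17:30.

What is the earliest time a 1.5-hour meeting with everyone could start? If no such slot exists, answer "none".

Priya free: 09:00-11:45, 14:00-18:45.
Finn free: 09:45-17:30.
Yara free: 10:15-12:00, 15:00-19:00 (invert busy blocks within the working day).
Ines free: 10:15-12:00, 13:30-17:30.
Priya ∩ Finn: 09:45-11:45, 14:00-17:30.
Priya ∩ Finn ∩ Yara: 10:15-11:45, 15:00-17:30.
Priya ∩ Finn ∩ Yara ∩ Ines: 10:15-11:45, 15:00-17:30.
So the common availability across everyone is 10:15-11:45, 15:00-17:30.
The first common window of at least 90 minutes is 10:15-11:45, so the earliest start is 10:15.

10:15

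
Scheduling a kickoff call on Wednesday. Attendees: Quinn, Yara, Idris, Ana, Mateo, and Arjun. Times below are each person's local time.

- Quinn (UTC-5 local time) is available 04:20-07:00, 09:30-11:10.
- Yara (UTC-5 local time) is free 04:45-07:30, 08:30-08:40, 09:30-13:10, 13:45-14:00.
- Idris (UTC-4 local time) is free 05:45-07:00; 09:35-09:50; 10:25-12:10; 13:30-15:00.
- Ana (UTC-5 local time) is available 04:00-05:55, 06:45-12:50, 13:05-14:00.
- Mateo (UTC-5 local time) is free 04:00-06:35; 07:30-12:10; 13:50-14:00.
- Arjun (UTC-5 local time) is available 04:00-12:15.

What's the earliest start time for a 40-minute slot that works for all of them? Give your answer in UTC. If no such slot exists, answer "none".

09:45

Quinn in UTC: 09:20-12:00, 14:30-16:10 (add 5h to convert from UTC-5).
Yara in UTC: 09:45-12:30, 13:30-13:40, 14:30-18:10, 18:45-19:00 (add 5h to convert from UTC-5).
Idris in UTC: 09:45-11:00, 13:35-13:50, 14:25-16:10, 17:30-19:00 (add 4h to convert from UTC-4).
Ana in UTC: 09:00-10:55, 11:45-17:50, 18:05-19:00 (add 5h to convert from UTC-5).
Mateo in UTC: 09:00-11:35, 12:30-17:10, 18:50-19:00 (add 5h to convert from UTC-5).
Arjun in UTC: 09:00-17:15 (add 5h to convert from UTC-5).
Quinn ∩ Yara: 09:45-12:00, 14:30-16:10.
Quinn ∩ Yara ∩ Idris: 09:45-11:00, 14:30-16:10.
Quinn ∩ Yara ∩ Idris ∩ Ana: 09:45-10:55, 14:30-16:10.
Quinn ∩ Yara ∩ Idris ∩ Ana ∩ Mateo: 09:45-10:55, 14:30-16:10.
Quinn ∩ Yara ∩ Idris ∩ Ana ∩ Mateo ∩ Arjun: 09:45-10:55, 14:30-16:10.
The first common window of at least 40 minutes is 09:45-10:55, so the earliest start is 09:45.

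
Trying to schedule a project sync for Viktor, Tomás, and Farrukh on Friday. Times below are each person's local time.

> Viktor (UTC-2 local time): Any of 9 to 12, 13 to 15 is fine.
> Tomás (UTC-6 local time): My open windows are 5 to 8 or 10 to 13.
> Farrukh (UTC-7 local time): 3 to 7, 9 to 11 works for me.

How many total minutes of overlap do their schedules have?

240

Viktor in UTC: 11:00-14:00, 15:00-17:00 (add 2h to convert from UTC-2).
Tomás in UTC: 11:00-14:00, 16:00-19:00 (add 6h to convert from UTC-6).
Farrukh in UTC: 10:00-14:00, 16:00-18:00 (add 7h to convert from UTC-7).
Viktor ∩ Tomás: 11:00-14:00, 16:00-17:00.
Viktor ∩ Tomás ∩ Farrukh: 11:00-14:00, 16:00-17:00.
Summing the common windows: 180 + 60 = 240 minutes.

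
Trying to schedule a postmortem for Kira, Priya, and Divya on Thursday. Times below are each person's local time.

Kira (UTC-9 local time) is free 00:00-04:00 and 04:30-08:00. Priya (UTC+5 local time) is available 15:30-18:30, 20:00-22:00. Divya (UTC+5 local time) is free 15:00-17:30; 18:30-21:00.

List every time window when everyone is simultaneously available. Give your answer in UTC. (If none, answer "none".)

Kira in UTC: 09:00-13:00, 13:30-17:00 (add 9h to convert from UTC-9).
Priya in UTC: 10:30-13:30, 15:00-17:00 (subtract 5h to convert from UTC+5).
Divya in UTC: 10:00-12:30, 13:30-16:00 (subtract 5h to convert from UTC+5).
Kira ∩ Priya: 10:30-13:00, 15:00-17:00.
Kira ∩ Priya ∩ Divya: 10:30-12:30, 15:00-16:00.

10:30-12:30, 15:00-16:00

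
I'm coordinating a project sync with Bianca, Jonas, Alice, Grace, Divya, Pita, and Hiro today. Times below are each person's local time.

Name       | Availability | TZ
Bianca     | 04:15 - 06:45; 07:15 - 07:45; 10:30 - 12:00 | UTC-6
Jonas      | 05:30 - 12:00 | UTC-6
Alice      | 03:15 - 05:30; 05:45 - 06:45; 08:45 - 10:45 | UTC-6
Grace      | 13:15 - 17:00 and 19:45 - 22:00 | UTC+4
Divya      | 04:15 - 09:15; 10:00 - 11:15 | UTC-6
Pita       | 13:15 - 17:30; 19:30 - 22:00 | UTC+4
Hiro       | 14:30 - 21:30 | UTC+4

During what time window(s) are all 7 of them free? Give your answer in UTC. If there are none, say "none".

11:45-12:45, 16:30-16:45

Bianca in UTC: 10:15-12:45, 13:15-13:45, 16:30-18:00 (add 6h to convert from UTC-6).
Jonas in UTC: 11:30-18:00 (add 6h to convert from UTC-6).
Alice in UTC: 09:15-11:30, 11:45-12:45, 14:45-16:45 (add 6h to convert from UTC-6).
Grace in UTC: 09:15-13:00, 15:45-18:00 (subtract 4h to convert from UTC+4).
Divya in UTC: 10:15-15:15, 16:00-17:15 (add 6h to convert from UTC-6).
Pita in UTC: 09:15-13:30, 15:30-18:00 (subtract 4h to convert from UTC+4).
Hiro in UTC: 10:30-17:30 (subtract 4h to convert from UTC+4).
Bianca ∩ Jonas: 11:30-12:45, 13:15-13:45, 16:30-18:00.
Bianca ∩ Jonas ∩ Alice: 11:45-12:45, 16:30-16:45.
Bianca ∩ Jonas ∩ Alice ∩ Grace: 11:45-12:45, 16:30-16:45.
Bianca ∩ Jonas ∩ Alice ∩ Grace ∩ Divya: 11:45-12:45, 16:30-16:45.
Bianca ∩ Jonas ∩ Alice ∩ Grace ∩ Divya ∩ Pita: 11:45-12:45, 16:30-16:45.
Bianca ∩ Jonas ∩ Alice ∩ Grace ∩ Divya ∩ Pita ∩ Hiro: 11:45-12:45, 16:30-16:45.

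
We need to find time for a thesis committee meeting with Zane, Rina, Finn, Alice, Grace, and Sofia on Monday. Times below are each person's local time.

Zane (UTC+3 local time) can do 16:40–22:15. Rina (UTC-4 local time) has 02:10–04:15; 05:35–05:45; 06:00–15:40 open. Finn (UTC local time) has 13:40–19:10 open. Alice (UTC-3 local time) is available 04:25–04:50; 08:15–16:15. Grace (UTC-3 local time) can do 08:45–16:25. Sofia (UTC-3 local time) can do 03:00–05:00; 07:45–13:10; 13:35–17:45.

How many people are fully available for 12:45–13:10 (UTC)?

4

Zane in UTC: 13:40-19:15 (subtract 3h to convert from UTC+3).
Rina in UTC: 06:10-08:15, 09:35-09:45, 10:00-19:40 (add 4h to convert from UTC-4).
Finn in UTC: 13:40-19:10.
Alice in UTC: 07:25-07:50, 11:15-19:15 (add 3h to convert from UTC-3).
Grace in UTC: 11:45-19:25 (add 3h to convert from UTC-3).
Sofia in UTC: 06:00-08:00, 10:45-16:10, 16:35-20:45 (add 3h to convert from UTC-3).
Rina, Alice, Grace, and Sofia can make the full 12:45-13:10 slot — that's 4.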